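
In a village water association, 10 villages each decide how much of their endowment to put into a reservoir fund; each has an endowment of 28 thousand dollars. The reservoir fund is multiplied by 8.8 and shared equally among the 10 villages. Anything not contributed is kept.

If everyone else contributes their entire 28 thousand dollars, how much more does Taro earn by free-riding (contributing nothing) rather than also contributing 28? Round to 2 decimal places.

Switching from a contribution of 28 to 0 lets Taro keep an extra 28 thousand dollars, but lowers the reservoir fund by 28, which costs Taro their own share of that drop: 8.8/10 × 28 = 24.64.
Net gain = 28 − 24.64 = 3.36. The private return per contributed unit (0.8800) is below 1, so free-riding is indeed the best response regardless of what the others do.

3.36 thousand dollars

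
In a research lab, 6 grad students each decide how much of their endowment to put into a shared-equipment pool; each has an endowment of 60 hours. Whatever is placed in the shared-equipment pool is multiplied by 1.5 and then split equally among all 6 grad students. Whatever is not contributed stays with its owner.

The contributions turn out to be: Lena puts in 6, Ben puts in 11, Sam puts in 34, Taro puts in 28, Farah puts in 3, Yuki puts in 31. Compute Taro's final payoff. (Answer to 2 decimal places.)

60.25 hours

Total contributed: 6 + 11 + 34 + 28 + 3 + 31 = 113.
Each receives 1.5 × 113 / 6 = 28.25 from the shared-equipment pool.
Taro keeps 60 − 28 = 32, so Taro's payoff is 32 + 28.25 = 60.25.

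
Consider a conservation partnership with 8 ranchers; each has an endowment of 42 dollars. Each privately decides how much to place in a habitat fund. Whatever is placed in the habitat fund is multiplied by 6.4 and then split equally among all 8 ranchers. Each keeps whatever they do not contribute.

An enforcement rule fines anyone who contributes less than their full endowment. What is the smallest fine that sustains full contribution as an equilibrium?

8.40 dollars

Given the others contribute fully, the best deviation is to contribute 0 (any partial contribution still incurs the fine and gives up units whose private return 0.8000 is below 1).
Deviating from 42 to 0 saves 42 dollars but forfeits the deviator's share of the drop in the habitat fund: 6.4/8 × 42 = 33.60.
So the deviation gain is 42 − 33.60 = 8.40, and the fine must be at least 8.40 dollars to wipe it out.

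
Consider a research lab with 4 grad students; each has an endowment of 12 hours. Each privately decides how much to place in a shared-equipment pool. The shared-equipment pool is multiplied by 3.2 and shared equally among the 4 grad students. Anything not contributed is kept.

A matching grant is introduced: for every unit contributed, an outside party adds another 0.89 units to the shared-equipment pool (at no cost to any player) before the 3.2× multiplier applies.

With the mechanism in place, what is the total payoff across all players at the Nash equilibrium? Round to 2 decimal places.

290.30 hours

With the mechanism, a contributed unit returns 3.2 × 1.89 / 4 = 1.5120 per unit of net cost to the contributor — now above 1 — so contributing fully is weakly dominant for every player.
At the Nash equilibrium everyone contributes 12. Group total payoff = 3.2 × 1.89 × 48 = 290.30.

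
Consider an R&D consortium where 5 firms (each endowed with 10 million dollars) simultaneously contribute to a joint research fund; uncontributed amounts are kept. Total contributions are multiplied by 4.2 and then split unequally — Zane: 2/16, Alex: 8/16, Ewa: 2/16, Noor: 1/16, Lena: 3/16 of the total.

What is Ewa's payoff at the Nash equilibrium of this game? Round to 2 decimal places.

15.25 million dollars

A player with share s gets back 4.2·s per unit contributed, so full contribution is dominant for anyone with s > 1/4.2 = 0.2381 and zero contribution is dominant for anyone below.
Only Alex (8/16) clears that bar, contributing 10; the remaining 4 contribute 0. Total contributed: 10.
Ewa keeps 10 and receives 4.2 × 10 × 2/16 = 5.25 from the joint research fund, for a payoff of 15.25.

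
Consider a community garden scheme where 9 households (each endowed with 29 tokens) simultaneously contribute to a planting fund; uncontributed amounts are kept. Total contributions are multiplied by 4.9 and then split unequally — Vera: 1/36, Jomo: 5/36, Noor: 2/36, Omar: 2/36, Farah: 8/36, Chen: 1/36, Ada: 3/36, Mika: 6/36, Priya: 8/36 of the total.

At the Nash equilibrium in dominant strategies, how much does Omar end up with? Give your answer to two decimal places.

Each unit j contributes comes back to j as 4.9 × (j's share), so j prefers to contribute only if that share exceeds 1/4.9 = 0.2041; otherwise keeping the unit dominates.
Farah and Priya clear that bar, contributing 29 each; the remaining 7 contribute 0. Total contributed: 58.
Omar keeps 29 and receives 4.9 × 58 × 2/36 = 15.79 from the planting fund, for a payoff of 44.79.

44.79 tokens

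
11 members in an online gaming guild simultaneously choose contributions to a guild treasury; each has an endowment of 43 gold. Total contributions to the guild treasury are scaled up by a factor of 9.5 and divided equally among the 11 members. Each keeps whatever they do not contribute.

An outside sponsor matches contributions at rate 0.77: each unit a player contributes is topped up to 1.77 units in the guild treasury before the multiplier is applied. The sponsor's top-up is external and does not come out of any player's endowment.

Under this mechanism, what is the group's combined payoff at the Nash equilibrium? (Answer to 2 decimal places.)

With the mechanism, a contributed unit returns 9.5 × 1.77 / 11 = 1.5286 per unit of net cost to the contributor — now above 1 — so contributing fully is weakly dominant for every player.
So the Nash equilibrium is full contribution by all 11; the group earns 9.5 × 1.77 × 473 = 7953.50.

7953.50 gold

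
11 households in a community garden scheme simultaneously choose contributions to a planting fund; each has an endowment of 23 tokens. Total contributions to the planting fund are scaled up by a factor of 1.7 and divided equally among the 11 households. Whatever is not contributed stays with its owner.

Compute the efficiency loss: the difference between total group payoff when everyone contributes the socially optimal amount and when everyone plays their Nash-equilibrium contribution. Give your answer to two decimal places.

Each contributed unit returns 1.7/11 = 0.1545 to its contributor — below 1 — so contributing 0 is dominant for every player. At the Nash equilibrium everyone keeps their 23, and the group total is 11 × 23 = 253.
Each contributed unit returns 1.700 to the group as a whole (0.1545 to each of 11 players), which exceeds 1, so the social optimum is full contribution: group total = 1.700 × 253 = 430.10.
Efficiency loss = 430.10 − 253 = 177.10.

177.10 tokens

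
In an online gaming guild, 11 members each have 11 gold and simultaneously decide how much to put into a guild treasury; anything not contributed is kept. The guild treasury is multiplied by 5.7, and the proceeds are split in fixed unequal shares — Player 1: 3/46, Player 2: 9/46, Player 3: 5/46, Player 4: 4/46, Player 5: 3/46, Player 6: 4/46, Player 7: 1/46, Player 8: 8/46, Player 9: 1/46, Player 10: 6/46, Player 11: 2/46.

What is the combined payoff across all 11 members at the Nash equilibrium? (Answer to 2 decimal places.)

172.70 gold

For player j, contributing a unit is worthwhile iff 5.7 × (j's share) ≥ 1, i.e. iff j's share is at least 0.1754.
The only share above 0.1754 is Player 2's 9/46, contributing 11; the remaining 10 contribute 0. Total contributed: 11.
The guild treasury pays out 5.7 × 11 = 62.70 in total (split across the unequal shares, but the aggregate is all that matters for the group sum).
The 10 free-riders keep 11 each, adding 110. Group total = 110 + 62.70 = 172.70.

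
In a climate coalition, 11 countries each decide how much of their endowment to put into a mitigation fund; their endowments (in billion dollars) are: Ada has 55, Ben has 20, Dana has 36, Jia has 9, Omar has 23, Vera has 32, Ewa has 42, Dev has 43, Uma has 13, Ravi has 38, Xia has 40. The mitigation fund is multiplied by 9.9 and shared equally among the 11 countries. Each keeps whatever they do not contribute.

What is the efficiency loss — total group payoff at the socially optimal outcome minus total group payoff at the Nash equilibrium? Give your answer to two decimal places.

3123.90 billion dollars

The private return per contributed unit is 9.9/11 = 0.9000 < 1 for every player regardless of endowment, so the Nash equilibrium is zero contribution and the group total is Σ E_j = 55 + 20 + 36 + 9 + 23 + 32 + 42 + 43 + 13 + 38 + 40 = 351.
Each contributed unit returns 9.900 to the group, so the social optimum is full contribution by everyone: group total = 9.900 × 351 = 3474.90.
Efficiency loss = (9.900 − 1) × 351 = 3123.90.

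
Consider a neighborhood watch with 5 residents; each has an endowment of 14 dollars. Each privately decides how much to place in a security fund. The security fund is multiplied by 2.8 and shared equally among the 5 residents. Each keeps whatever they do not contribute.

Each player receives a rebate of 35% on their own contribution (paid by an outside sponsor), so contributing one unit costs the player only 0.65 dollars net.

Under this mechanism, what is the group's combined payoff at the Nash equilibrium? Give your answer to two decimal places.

The effective private return is (2.8/5) / 0.65 = 0.8615, which is still under 1, so the mechanism doesn't change anyone's dominant strategy: zero contribution.
Everyone keeps their endowment and the group total is 5 × 14 = 70.

70.00 dollars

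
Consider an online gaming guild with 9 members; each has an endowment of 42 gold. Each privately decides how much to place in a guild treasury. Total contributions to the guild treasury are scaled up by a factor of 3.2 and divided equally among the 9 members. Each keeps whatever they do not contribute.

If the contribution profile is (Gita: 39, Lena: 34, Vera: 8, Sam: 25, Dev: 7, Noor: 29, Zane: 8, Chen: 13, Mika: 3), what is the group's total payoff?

743.20 gold

Total contributed: 39 + 34 + 8 + 25 + 7 + 29 + 8 + 13 + 3 = 166; total kept: 9 × 42 − 166 = 212.
The guild treasury pays out 3.2 × 166 = 531.20 in aggregate.
Group total = 212 + 531.20 = 743.20.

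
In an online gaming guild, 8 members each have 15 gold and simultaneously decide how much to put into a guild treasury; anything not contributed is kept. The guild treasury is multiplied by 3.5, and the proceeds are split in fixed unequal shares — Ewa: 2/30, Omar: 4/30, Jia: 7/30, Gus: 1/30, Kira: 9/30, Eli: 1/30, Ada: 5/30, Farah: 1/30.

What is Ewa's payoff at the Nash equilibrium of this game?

18.50 gold

A player with share s gets back 3.5·s per unit contributed, so full contribution is dominant for anyone with s > 1/3.5 = 0.2857 and zero contribution is dominant for anyone below.
Kira alone (share 9/30) is above the threshold, contributing 15; the remaining 7 contribute 0. Total contributed: 15.
Ewa keeps 15 and receives 3.5 × 15 × 2/30 = 3.50 from the guild treasury, for a payoff of 18.50.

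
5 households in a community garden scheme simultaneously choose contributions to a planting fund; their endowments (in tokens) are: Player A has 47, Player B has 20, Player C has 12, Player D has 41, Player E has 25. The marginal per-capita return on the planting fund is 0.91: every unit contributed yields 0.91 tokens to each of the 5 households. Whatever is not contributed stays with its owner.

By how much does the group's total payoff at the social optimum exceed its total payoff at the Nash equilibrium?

The private return per contributed unit is 0.91 < 1 for everyone, so the Nash equilibrium is zero contribution and the group total is Σ E_j = 47 + 20 + 12 + 41 + 25 = 145.
Each contributed unit returns 4.550 to the group, so the social optimum is full contribution by everyone: group total = 4.550 × 145 = 659.75.
Efficiency loss = (4.550 − 1) × 145 = 514.75.

514.75 tokens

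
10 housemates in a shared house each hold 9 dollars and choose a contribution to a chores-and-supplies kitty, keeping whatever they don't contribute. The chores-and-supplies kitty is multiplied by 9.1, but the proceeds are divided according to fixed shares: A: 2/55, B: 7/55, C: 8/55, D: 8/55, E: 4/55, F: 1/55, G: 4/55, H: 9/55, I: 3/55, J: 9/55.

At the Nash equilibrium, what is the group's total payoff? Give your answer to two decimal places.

Player j's private return per contributed unit is 9.1 × (j's share). Contributing is weakly dominant for j when that share is at least 1/9.1 = 0.1099, and contributing 0 is dominant otherwise.
B, C, D, H and J are above the threshold, contributing 9 each; the remaining 5 contribute 0. Total contributed: 45.
The chores-and-supplies kitty pays out 9.1 × 45 = 409.50 in total (split across the unequal shares, but the aggregate is all that matters for the group sum).
The 5 free-riders keep 9 each, adding 45. Group total = 45 + 409.50 = 454.50.

454.50 dollars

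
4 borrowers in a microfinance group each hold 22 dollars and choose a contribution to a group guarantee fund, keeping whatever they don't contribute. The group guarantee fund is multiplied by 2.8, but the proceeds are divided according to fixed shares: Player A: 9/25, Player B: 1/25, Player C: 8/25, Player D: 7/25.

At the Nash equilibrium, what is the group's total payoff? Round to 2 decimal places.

Each unit j contributes comes back to j as 2.8 × (j's share), so j prefers to contribute only if that share exceeds 1/2.8 = 0.3571; otherwise keeping the unit dominates.
Only Player A (9/25) clears that bar, contributing 22; the remaining 3 contribute 0. Total contributed: 22.
The group guarantee fund pays out 2.8 × 22 = 61.60 in total (split across the unequal shares, but the aggregate is all that matters for the group sum).
The 3 free-riders keep 22 each, adding 66. Group total = 66 + 61.60 = 127.60.

127.60 dollars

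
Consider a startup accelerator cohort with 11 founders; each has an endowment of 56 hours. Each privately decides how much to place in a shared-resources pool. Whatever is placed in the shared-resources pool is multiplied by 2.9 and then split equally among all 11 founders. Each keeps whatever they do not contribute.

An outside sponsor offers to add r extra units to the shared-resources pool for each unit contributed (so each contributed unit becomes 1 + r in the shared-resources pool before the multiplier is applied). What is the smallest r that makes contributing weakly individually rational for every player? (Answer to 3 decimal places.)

With matching at rate r, one contributed unit becomes (1 + r) in the shared-resources pool and returns 2.9 × (1 + r) / 11 to the contributor.
Setting this equal to 1: 1 + r = 11/2.9 = 3.7931.
So the minimum matching rate is r = 3.7931 − 1 = 2.793.

2.793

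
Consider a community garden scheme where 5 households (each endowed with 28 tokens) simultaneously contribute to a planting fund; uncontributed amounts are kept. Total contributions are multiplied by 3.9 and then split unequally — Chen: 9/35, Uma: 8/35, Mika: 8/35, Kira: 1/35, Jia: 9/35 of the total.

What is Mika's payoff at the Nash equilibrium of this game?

77.92 tokens

Player j's private return per contributed unit is 3.9 × (j's share). Contributing is weakly dominant for j when that share is at least 1/3.9 = 0.2564, and contributing 0 is dominant otherwise.
Chen and Jia clear that bar, contributing 28 each; the remaining 3 contribute 0. Total contributed: 56.
Mika keeps 28 and receives 3.9 × 56 × 8/35 = 49.92 from the planting fund, for a payoff of 77.92.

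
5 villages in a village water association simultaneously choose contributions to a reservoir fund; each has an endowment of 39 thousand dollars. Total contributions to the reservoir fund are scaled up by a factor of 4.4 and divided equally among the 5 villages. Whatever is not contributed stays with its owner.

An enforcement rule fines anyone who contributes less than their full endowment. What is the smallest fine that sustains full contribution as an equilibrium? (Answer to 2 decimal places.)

Given the others contribute fully, the best deviation is to contribute 0 (any partial contribution still incurs the fine and gives up units whose private return 0.8800 is below 1).
Deviating from 39 to 0 saves 39 thousand dollars but forfeits the deviator's share of the drop in the reservoir fund: 4.4/5 × 39 = 34.32.
So the deviation gain is 39 − 34.32 = 4.68, and the fine must be at least 4.68 thousand dollars to wipe it out.

4.68 thousand dollars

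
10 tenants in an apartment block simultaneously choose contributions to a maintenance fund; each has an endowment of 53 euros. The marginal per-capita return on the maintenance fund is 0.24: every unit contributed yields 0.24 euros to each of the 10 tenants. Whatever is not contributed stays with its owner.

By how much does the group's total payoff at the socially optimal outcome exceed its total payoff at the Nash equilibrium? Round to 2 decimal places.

742.00 euros

The private return per contributed unit is 0.24 < 1, so contributing 0 is dominant for every player. At the Nash equilibrium everyone keeps their 53, and the group total is 10 × 53 = 530.
Each contributed unit returns 2.400 to the group as a whole (0.24 to each of 10 players), which exceeds 1, so the social optimum is full contribution: group total = 2.400 × 530 = 1272.00.
Efficiency loss = 1272.00 − 530 = 742.00.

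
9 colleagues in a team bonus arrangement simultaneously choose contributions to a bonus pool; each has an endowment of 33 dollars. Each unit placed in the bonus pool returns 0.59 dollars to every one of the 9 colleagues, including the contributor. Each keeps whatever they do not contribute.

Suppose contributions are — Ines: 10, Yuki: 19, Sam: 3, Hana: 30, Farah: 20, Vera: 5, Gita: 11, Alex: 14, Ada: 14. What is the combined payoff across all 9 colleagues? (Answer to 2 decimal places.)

840.06 dollars

Total contributed: 10 + 19 + 3 + 30 + 20 + 5 + 11 + 14 + 14 = 126; total kept: 9 × 33 − 126 = 171.
The bonus pool pays out 0.59 × 9 × 126 = 669.06 in aggregate.
Group total = 171 + 669.06 = 840.06.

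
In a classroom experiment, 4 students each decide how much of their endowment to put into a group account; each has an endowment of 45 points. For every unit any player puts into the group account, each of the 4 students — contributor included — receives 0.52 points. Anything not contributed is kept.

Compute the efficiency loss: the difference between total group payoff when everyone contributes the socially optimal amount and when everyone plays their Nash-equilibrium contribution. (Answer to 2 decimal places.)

194.40 points

The private return per contributed unit is 0.52 < 1, so contributing 0 is dominant for every player. At the Nash equilibrium everyone keeps their 45, and the group total is 4 × 45 = 180.
Each contributed unit returns 2.080 to the group as a whole (0.52 to each of 4 players), which exceeds 1, so the social optimum is full contribution: group total = 2.080 × 180 = 374.40.
Efficiency loss = 374.40 − 180 = 194.40.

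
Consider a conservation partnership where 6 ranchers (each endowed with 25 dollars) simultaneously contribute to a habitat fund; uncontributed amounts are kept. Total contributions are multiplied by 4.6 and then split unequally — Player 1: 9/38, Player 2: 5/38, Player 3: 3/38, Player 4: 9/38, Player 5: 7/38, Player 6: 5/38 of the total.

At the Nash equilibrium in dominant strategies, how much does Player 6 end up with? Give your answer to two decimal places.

55.26 dollars

For player j, contributing a unit is worthwhile iff 4.6 × (j's share) ≥ 1, i.e. iff j's share is at least 0.2174.
Player 1 and Player 4 are above the threshold, contributing 25 each; the remaining 4 contribute 0. Total contributed: 50.
Player 6 keeps 25 and receives 4.6 × 50 × 5/38 = 30.26 from the habitat fund, for a payoff of 55.26.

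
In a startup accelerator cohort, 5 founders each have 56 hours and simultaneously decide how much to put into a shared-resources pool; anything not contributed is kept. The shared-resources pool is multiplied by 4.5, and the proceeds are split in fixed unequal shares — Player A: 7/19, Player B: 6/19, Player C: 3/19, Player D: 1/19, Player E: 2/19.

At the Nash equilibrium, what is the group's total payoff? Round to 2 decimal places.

For player j, contributing a unit is worthwhile iff 4.5 × (j's share) ≥ 1, i.e. iff j's share is at least 0.2222.
Player A and Player B clear that bar, contributing 56 each; the remaining 3 contribute 0. Total contributed: 112.
The shared-resources pool pays out 4.5 × 112 = 504.00 in total (split across the unequal shares, but the aggregate is all that matters for the group sum).
The 3 free-riders keep 56 each, adding 168. Group total = 168 + 504.00 = 672.00.

672.00 hours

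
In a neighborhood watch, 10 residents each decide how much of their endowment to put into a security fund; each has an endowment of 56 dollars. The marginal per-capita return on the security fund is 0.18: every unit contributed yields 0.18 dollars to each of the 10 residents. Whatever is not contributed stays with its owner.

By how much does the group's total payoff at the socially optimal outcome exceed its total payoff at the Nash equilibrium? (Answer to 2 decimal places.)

The private return per contributed unit is 0.18 < 1, so contributing 0 is dominant for every player. At the Nash equilibrium everyone keeps their 56, and the group total is 10 × 56 = 560.
Each contributed unit returns 1.800 to the group as a whole (0.18 to each of 10 players), which exceeds 1, so the social optimum is full contribution: group total = 1.800 × 560 = 1008.00.
Efficiency loss = 1008.00 − 560 = 448.00.

448.00 dollars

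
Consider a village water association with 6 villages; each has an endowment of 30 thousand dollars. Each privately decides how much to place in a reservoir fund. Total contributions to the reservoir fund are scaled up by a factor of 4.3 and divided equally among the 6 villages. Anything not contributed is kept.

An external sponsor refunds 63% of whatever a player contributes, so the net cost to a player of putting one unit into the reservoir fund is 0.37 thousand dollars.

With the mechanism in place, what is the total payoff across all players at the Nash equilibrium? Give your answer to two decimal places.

The effective private return per unit is now (4.3/6) / 0.37 = 1.9369 > 1, so every player's dominant strategy flips to full contribution.
At the Nash equilibrium everyone contributes 30. Group total payoff = 6 × (30 × 0.63 + 4.3 × 30) = 887.40.

887.40 thousand dollars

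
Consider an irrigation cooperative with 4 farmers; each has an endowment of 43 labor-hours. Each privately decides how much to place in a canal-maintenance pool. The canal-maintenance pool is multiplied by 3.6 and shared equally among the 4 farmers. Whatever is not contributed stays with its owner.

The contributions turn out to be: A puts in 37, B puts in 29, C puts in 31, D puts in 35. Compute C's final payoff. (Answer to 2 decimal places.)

Total contributed: 37 + 29 + 31 + 35 = 132.
Each receives 3.6 × 132 / 4 = 118.80 from the canal-maintenance pool.
C keeps 43 − 31 = 12, so C's payoff is 12 + 118.80 = 130.80.

130.80 labor-hours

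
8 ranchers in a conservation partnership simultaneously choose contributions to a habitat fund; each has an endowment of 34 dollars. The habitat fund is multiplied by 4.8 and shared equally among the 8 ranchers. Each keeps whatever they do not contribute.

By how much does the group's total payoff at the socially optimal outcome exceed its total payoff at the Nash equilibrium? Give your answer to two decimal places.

1033.60 dollars

Each contributed unit returns 4.8/8 = 0.6000 to its contributor — below 1 — so contributing 0 is dominant for every player. At the Nash equilibrium everyone keeps their 34, and the group total is 8 × 34 = 272.
Each contributed unit returns 4.800 to the group as a whole (0.6000 to each of 8 players), which exceeds 1, so the social optimum is full contribution: group total = 4.800 × 272 = 1305.60.
Efficiency loss = 1305.60 − 272 = 1033.60.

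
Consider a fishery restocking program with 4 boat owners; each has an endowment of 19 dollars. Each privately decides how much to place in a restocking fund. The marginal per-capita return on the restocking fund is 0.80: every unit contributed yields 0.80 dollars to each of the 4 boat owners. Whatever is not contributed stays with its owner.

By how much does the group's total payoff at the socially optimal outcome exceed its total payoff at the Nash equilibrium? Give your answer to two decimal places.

The private return per contributed unit is 0.80 < 1, so contributing 0 is dominant for every player. At the Nash equilibrium everyone keeps their 19, and the group total is 4 × 19 = 76.
Each contributed unit returns 3.200 to the group as a whole (0.80 to each of 4 players), which exceeds 1, so the social optimum is full contribution: group total = 3.200 × 76 = 243.20.
Efficiency loss = 243.20 − 76 = 167.20.

167.20 dollars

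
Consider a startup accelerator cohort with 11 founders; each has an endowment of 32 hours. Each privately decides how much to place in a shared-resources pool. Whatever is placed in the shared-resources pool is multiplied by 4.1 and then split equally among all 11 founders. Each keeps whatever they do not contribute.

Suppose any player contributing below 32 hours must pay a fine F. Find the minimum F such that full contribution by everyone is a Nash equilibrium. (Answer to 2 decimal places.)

20.07 hours

Given the others contribute fully, the best deviation is to contribute 0 (any partial contribution still incurs the fine and gives up units whose private return 0.3727 is below 1).
Deviating from 32 to 0 saves 32 hours but forfeits the deviator's share of the drop in the shared-resources pool: 4.1/11 × 32 = 11.93.
So the deviation gain is 32 − 11.93 = 20.07, and the fine must be at least 20.07 hours to wipe it out.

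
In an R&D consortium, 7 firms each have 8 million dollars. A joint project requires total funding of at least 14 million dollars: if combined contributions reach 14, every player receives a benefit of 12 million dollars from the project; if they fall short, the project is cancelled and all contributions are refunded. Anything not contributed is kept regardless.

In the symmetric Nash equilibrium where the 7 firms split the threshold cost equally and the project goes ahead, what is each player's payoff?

18 million dollars

Equal share of the threshold: 14/7 = 2.
At this profile no one gains by cutting their contribution: any cut drops the total below 14, the project is cancelled, contributions are refunded, and the deviator ends with 8, which is less than 8 − 2 + 12 = 18. Contributing more than 2 just wastes the excess. So contributing exactly 2 is a best response.
Each player's payoff: 8 − 2 + 12 = 18.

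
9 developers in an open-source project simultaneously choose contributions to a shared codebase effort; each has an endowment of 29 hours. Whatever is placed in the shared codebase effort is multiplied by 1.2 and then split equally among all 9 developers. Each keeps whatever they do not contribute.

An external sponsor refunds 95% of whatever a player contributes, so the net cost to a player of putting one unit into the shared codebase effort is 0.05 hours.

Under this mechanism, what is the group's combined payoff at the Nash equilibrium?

With the mechanism, a contributed unit returns (1.2/9) / 0.05 = 2.6667 per unit of net cost to the contributor — now above 1 — so contributing fully is weakly dominant for every player.
So the Nash equilibrium is full contribution by all 9; the group earns 9 × (29 × 0.95 + 1.2 × 29) = 561.15.

561.15 hours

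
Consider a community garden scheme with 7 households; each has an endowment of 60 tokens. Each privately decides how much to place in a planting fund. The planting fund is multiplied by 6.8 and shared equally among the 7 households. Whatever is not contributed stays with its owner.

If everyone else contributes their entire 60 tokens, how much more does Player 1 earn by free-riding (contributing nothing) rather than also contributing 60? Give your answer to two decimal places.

Switching from a contribution of 60 to 0 lets Player 1 keep an extra 60 tokens, but lowers the planting fund by 60, which costs Player 1 their own share of that drop: 6.8/7 × 60 = 58.29.
Net gain = 60 − 58.29 = 1.71. The private return per contributed unit (0.9714) is below 1, so free-riding is indeed the best response regardless of what the others do.

1.71 tokens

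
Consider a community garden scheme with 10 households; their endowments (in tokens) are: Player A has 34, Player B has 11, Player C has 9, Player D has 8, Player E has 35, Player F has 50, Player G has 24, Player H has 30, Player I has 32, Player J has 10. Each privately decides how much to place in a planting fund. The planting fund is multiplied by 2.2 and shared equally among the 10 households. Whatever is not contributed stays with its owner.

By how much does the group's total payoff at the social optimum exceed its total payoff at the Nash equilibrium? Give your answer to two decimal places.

The private return per contributed unit is 2.2/10 = 0.2200 < 1 for every player regardless of endowment, so the Nash equilibrium is zero contribution and the group total is Σ E_j = 34 + 11 + 9 + 8 + 35 + 50 + 24 + 30 + 32 + 10 = 243.
Each contributed unit returns 2.200 to the group, so the social optimum is full contribution by everyone: group total = 2.200 × 243 = 534.60.
Efficiency loss = (2.200 − 1) × 243 = 291.60.

291.60 tokens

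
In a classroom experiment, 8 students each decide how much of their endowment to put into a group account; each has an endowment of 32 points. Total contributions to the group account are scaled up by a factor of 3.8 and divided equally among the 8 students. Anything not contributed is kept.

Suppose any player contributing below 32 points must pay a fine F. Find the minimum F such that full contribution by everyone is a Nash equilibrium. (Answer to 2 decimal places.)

Given the others contribute fully, the best deviation is to contribute 0 (any partial contribution still incurs the fine and gives up units whose private return 0.4750 is below 1).
Deviating from 32 to 0 saves 32 points but forfeits the deviator's share of the drop in the group account: 3.8/8 × 32 = 15.20.
So the deviation gain is 32 − 15.20 = 16.80, and the fine must be at least 16.80 points to wipe it out.

16.80 points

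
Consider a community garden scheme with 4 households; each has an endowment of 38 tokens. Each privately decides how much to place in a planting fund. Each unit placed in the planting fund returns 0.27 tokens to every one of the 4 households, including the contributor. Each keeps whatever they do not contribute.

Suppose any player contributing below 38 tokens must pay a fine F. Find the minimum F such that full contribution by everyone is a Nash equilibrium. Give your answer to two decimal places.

27.74 tokens

Given the others contribute fully, the best deviation is to contribute 0 (any partial contribution still incurs the fine and gives up units whose private return 0.27 is below 1).
Deviating from 38 to 0 saves 38 tokens but forfeits the deviator's share of the drop in the planting fund: 0.27 × 38 = 10.26.
So the deviation gain is 38 − 10.26 = 27.74, and the fine must be at least 27.74 tokens to wipe it out.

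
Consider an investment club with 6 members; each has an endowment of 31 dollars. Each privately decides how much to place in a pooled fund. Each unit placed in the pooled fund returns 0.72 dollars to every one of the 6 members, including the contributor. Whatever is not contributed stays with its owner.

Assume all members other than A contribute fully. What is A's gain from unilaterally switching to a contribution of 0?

Switching from a contribution of 31 to 0 lets A keep an extra 31 dollars, but lowers the pooled fund by 31, which costs A their own share of that drop: 0.72 × 31 = 22.32.
Net gain = 31 − 22.32 = 8.68. The private return per contributed unit (0.72) is below 1, so free-riding is indeed the best response regardless of what the others do.

8.68 dollars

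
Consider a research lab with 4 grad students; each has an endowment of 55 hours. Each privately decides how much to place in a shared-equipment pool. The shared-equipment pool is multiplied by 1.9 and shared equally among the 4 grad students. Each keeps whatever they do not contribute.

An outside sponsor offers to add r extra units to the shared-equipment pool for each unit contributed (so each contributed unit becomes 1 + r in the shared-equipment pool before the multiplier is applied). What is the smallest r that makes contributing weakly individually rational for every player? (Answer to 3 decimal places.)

With matching at rate r, one contributed unit becomes (1 + r) in the shared-equipment pool and returns 1.9 × (1 + r) / 4 to the contributor.
Setting this equal to 1: 1 + r = 4/1.9 = 2.1053.
So the minimum matching rate is r = 2.1053 − 1 = 1.105.

1.105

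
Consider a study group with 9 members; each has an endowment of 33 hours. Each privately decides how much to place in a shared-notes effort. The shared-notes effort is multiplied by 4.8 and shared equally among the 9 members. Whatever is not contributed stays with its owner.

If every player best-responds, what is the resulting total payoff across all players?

297.00 hours

Each contributed unit returns 4.8/9 = 0.5333 to its contributor — below 1 — so contributing 0 is dominant for every player. At the Nash equilibrium everyone keeps their 33, and the group total is 9 × 33 = 297.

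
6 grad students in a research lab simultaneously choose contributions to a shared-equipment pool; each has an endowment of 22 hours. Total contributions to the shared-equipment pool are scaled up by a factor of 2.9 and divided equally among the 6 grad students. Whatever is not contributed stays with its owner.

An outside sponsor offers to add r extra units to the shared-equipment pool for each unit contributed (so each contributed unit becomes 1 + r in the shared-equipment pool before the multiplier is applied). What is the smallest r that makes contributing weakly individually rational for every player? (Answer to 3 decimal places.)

1.069

With matching at rate r, one contributed unit becomes (1 + r) in the shared-equipment pool and returns 2.9 × (1 + r) / 6 to the contributor.
Setting this equal to 1: 1 + r = 6/2.9 = 2.0690.
So the minimum matching rate is r = 2.0690 − 1 = 1.069.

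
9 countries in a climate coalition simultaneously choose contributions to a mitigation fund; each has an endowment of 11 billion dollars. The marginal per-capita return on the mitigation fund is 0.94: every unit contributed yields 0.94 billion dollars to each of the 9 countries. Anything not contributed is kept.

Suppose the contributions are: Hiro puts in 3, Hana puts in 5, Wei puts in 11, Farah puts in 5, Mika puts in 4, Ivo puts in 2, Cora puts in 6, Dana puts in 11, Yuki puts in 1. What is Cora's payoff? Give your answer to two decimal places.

Total contributed: 3 + 5 + 11 + 5 + 4 + 2 + 6 + 11 + 1 = 48.
Each receives 0.94 × 48 = 45.12 from the mitigation fund.
Cora keeps 11 − 6 = 5, so Cora's payoff is 5 + 45.12 = 50.12.

50.12 billion dollars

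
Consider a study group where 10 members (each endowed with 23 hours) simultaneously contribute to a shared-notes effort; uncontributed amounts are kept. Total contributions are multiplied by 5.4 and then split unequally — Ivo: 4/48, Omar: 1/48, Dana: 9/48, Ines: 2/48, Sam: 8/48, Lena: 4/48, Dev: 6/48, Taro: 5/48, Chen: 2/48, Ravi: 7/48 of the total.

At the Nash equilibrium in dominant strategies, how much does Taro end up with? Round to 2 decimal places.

35.94 hours

A player with share s gets back 5.4·s per unit contributed, so full contribution is dominant for anyone with s > 1/5.4 = 0.1852 and zero contribution is dominant for anyone below.
Only Dana (9/48) clears that bar, contributing 23; the remaining 9 contribute 0. Total contributed: 23.
Taro keeps 23 and receives 5.4 × 23 × 5/48 = 12.94 from the shared-notes effort, for a payoff of 35.94.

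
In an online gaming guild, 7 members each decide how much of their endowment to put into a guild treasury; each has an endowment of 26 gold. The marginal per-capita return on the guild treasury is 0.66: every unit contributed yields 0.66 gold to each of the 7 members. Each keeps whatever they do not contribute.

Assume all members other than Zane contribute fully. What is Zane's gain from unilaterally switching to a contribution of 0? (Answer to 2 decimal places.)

Switching from a contribution of 26 to 0 lets Zane keep an extra 26 gold, but lowers the guild treasury by 26, which costs Zane their own share of that drop: 0.66 × 26 = 17.16.
Net gain = 26 − 17.16 = 8.84. The private return per contributed unit (0.66) is below 1, so free-riding is indeed the best response regardless of what the others do.

8.84 gold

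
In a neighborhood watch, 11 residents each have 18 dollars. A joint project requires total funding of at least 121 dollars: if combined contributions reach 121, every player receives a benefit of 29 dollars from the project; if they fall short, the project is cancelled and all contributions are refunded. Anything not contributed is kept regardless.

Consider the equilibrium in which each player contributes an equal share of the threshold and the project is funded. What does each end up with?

Equal share of the threshold: 121/11 = 11.
At this profile no one gains by cutting their contribution: any cut drops the total below 121, the project is cancelled, contributions are refunded, and the deviator ends with 18, which is less than 18 − 11 + 29 = 36. Contributing more than 11 just wastes the excess. So contributing exactly 11 is a best response.
Each player's payoff: 18 − 11 + 29 = 36.

36 dollars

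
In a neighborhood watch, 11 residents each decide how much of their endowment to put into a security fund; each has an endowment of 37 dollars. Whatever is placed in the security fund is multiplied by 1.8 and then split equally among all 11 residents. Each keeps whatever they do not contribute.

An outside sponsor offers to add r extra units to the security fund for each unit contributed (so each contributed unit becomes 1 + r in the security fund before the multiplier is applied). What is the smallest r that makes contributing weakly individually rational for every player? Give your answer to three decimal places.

5.111

With matching at rate r, one contributed unit becomes (1 + r) in the security fund and returns 1.8 × (1 + r) / 11 to the contributor.
Setting this equal to 1: 1 + r = 11/1.8 = 6.1111.
So the minimum matching rate is r = 6.1111 − 1 = 5.111.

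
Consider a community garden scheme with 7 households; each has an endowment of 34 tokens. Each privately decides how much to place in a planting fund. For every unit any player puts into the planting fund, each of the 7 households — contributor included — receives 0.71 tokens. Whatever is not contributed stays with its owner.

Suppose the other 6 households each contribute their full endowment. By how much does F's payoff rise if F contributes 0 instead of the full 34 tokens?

9.86 tokens

Switching from a contribution of 34 to 0 lets F keep an extra 34 tokens, but lowers the planting fund by 34, which costs F their own share of that drop: 0.71 × 34 = 24.14.
Net gain = 34 − 24.14 = 9.86. The private return per contributed unit (0.71) is below 1, so free-riding is indeed the best response regardless of what the others do.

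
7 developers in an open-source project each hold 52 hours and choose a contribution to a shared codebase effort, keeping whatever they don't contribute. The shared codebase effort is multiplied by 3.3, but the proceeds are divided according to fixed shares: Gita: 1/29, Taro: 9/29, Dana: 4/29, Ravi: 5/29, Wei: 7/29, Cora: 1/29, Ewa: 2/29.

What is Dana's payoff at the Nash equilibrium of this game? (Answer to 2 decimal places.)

75.67 hours

Player j's private return per contributed unit is 3.3 × (j's share). Contributing is weakly dominant for j when that share is at least 1/3.3 = 0.3030, and contributing 0 is dominant otherwise.
Taro alone (share 9/29) is above the threshold, contributing 52; the remaining 6 contribute 0. Total contributed: 52.
Dana keeps 52 and receives 3.3 × 52 × 4/29 = 23.67 from the shared codebase effort, for a payoff of 75.67.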